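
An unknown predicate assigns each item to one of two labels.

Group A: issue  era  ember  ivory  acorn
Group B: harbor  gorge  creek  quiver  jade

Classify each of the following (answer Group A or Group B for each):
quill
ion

Group B, Group A

Checking candidate rules against both groups, what survives is: starts with a vowel.
quill: Group B (starts with 'q'). ion: Group A (starts with 'i').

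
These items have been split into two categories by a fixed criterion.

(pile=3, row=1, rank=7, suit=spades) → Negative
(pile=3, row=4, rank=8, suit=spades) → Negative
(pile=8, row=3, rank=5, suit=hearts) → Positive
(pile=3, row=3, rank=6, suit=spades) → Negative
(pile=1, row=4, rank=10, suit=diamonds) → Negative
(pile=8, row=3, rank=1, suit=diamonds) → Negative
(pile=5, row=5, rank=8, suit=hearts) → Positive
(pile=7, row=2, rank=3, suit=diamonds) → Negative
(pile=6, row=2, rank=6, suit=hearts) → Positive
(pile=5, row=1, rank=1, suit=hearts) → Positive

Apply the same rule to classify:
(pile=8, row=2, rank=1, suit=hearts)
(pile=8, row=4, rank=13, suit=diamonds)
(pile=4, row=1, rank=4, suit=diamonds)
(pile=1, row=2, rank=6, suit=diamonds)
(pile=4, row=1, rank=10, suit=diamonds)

Positive, Negative, Negative, Negative, Negative

Looking at the examples, the only property every 'Positive' case has and every 'Negative' case lacks is: suit is hearts.
(pile=8, row=2, rank=1, suit=hearts) → suit is hearts → Positive. (pile=8, row=4, rank=13, suit=diamonds) → suit is diamonds → Negative. (pile=4, row=1, rank=4, suit=diamonds) → suit is diamonds → Negative. (pile=1, row=2, rank=6, suit=diamonds) → suit is diamonds → Negative. (pile=4, row=1, rank=10, suit=diamonds) → suit is diamonds → Negative.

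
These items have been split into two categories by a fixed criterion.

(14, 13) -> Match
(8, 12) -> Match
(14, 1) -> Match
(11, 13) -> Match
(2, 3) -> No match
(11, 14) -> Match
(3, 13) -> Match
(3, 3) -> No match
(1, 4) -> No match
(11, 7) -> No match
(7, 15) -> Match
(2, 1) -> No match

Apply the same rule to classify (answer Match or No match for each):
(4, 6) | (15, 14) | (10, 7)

No match, Match, No match

Every 'Match' example satisfies: max ≥ 12. None of the 'No match' examples do.
(4, 6): No match (max 6). (15, 14): Match (max 15). (10, 7): No match (max 10).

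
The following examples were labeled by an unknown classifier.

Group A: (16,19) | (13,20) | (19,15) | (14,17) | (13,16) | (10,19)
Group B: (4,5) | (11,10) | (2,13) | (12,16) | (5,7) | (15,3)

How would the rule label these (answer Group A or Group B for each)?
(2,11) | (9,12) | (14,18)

The pattern is that an item is 'Group A' exactly when: sum ≥ 29.

Group B, Group B, Group A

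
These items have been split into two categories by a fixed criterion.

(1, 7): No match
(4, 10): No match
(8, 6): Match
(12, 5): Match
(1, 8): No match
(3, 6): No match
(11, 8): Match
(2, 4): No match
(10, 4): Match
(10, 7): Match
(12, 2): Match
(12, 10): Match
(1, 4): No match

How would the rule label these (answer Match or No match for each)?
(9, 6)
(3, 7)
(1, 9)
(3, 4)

Match, No match, No match, No match

One predicate separates the groups cleanly: first > second.
(9, 6): 9 > 6 — qualifies, so Match. (3, 7): 3 < 7 — does not pass, so No match. (1, 9): 1 < 9 — does not pass, so No match. (3, 4): 3 < 4 — does not pass, so No match.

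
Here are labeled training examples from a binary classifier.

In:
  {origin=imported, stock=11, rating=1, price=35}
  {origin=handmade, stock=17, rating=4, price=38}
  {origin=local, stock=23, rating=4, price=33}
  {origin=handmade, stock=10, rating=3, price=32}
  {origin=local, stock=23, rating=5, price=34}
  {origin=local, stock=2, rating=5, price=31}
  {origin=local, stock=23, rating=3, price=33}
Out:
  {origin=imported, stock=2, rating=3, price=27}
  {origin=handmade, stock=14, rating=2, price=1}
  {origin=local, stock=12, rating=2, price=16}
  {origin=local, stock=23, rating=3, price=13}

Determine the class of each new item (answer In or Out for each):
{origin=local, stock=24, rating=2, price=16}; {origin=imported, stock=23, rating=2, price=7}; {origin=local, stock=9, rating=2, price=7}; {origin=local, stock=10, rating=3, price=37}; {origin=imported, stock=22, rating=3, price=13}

Out, Out, Out, In, Out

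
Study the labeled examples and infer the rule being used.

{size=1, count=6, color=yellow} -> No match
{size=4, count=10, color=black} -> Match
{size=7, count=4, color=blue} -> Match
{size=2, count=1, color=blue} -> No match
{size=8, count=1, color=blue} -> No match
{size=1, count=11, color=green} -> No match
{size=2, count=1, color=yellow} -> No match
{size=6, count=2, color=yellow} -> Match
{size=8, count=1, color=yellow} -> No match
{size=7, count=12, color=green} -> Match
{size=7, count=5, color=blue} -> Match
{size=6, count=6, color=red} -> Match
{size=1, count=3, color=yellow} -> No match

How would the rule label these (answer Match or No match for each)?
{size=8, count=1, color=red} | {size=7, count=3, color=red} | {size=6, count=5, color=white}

No match, Match, Match

The distinguishing property — size ≥ 4 AND size ≤ 7 — holds for all the 'Match' cases and none of the 'No match' cases.
{size=8, count=1, color=red} → size = 8 → No match. {size=7, count=3, color=red} → size = 7 → Match. {size=6, count=5, color=white} → size = 6 → Match.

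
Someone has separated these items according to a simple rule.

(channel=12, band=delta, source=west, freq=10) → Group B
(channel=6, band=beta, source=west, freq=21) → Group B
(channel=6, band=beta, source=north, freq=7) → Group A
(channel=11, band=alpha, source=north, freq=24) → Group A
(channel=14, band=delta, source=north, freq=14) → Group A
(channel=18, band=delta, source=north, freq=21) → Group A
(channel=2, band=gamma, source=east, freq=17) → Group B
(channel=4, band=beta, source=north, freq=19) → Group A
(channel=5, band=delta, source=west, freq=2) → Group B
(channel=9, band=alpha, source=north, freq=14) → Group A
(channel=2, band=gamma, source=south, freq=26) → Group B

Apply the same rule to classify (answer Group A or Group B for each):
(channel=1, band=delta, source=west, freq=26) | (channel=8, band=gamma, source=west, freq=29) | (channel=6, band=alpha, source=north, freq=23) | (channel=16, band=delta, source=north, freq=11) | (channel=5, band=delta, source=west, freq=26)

Group B, Group B, Group A, Group A, Group B

One predicate separates the groups cleanly: source is north.
(channel=1, band=delta, source=west, freq=26) → source is west → Group B.
(channel=8, band=gamma, source=west, freq=29) → source is west → Group B.
(channel=6, band=alpha, source=north, freq=23) → source is north → Group A.
(channel=16, band=delta, source=north, freq=11) → source is north → Group A.
(channel=5, band=delta, source=west, freq=26) → source is west → Group B.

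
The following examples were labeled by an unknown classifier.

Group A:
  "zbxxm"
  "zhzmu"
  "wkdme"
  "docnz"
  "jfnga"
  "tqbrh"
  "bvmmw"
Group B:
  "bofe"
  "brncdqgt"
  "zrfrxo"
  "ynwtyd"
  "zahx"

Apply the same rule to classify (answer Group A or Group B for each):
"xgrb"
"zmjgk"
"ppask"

Group B, Group A, Group A

The simplest hypothesis consistent with all the labels is: odd length.
Group B: "xgrb", since length 4. Group A: "zmjgk", since length 5. Group A: "ppask", since length 5.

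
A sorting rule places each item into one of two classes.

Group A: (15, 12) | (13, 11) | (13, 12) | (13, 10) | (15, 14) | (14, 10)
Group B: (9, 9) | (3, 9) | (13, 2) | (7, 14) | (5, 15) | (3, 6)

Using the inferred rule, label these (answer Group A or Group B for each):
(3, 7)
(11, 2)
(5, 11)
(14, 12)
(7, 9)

Group B, Group B, Group B, Group A, Group B

One predicate separates the groups cleanly: sum ≥ 23.
Group B: (3, 7), since 3+7 = 10. Group B: (11, 2), since 11+2 = 13. Group B: (5, 11), since 5+11 = 16. Group A: (14, 12), since 14+12 = 26. Group B: (7, 9), since 7+9 = 16.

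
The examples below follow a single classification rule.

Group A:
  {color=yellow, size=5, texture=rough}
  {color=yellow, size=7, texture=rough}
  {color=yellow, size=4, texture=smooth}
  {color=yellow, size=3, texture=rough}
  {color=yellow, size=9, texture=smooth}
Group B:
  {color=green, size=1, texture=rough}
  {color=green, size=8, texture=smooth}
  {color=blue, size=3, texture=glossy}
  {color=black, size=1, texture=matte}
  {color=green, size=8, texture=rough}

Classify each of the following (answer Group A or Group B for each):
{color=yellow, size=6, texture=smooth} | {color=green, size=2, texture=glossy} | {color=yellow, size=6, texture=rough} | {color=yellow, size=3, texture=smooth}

The simplest hypothesis consistent with all the labels is: color is yellow.

Group A, Group B, Group A, Group A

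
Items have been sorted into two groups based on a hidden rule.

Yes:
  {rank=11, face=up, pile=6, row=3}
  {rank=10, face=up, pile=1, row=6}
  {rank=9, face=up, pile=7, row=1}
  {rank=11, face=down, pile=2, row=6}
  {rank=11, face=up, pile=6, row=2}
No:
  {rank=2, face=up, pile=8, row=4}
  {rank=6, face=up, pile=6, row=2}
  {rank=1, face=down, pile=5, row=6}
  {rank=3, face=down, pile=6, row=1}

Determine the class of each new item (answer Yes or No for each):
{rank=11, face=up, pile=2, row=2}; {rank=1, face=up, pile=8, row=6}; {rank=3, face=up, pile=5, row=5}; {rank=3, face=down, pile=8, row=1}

Yes, No, No, No

All 'Yes' examples share one property — rank ≥ 9 — and every 'No' example lacks it.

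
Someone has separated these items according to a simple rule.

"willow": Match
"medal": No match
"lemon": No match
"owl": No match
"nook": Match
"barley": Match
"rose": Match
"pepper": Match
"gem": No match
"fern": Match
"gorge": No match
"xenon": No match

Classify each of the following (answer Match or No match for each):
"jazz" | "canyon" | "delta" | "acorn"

The classifier is using: even length.
"jazz" — length 4, hence Match. "canyon" — length 6, hence Match. "delta" — length 5, hence No match. "acorn" — length 5, hence No match.

Match, Match, No match, No match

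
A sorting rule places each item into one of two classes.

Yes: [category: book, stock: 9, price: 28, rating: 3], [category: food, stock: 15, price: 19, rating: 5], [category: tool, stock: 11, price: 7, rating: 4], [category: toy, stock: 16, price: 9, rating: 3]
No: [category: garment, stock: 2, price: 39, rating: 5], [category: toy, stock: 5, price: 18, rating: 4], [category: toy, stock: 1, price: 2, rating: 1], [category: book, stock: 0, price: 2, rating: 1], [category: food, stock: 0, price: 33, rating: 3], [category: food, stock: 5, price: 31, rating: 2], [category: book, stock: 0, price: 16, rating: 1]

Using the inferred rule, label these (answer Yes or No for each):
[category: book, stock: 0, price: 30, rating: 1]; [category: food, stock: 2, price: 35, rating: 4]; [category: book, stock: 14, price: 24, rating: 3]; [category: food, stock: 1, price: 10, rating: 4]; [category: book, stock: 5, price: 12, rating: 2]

The rule appears to be: stock ≥ 9.
[category: book, stock: 0, price: 30, rating: 1]: stock = 0 — does not satisfy this, so No. [category: food, stock: 2, price: 35, rating: 4]: stock = 2 — does not satisfy this, so No. [category: book, stock: 14, price: 24, rating: 3]: stock = 14 — checks out, so Yes. [category: food, stock: 1, price: 10, rating: 4]: stock = 1 — does not satisfy this, so No. [category: book, stock: 5, price: 12, rating: 2]: stock = 5 — does not satisfy this, so No.

No, No, Yes, No, No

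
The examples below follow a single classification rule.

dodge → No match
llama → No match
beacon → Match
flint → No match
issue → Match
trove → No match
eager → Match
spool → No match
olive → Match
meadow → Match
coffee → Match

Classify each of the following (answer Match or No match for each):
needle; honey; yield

The simplest hypothesis consistent with all the labels is: has ≥ 3 vowels.
needle: 3 vowels, satisfies this → Match.
honey: 2 vowels, fails this test → No match.
yield: 2 vowels, fails this test → No match.

Match, No match, No match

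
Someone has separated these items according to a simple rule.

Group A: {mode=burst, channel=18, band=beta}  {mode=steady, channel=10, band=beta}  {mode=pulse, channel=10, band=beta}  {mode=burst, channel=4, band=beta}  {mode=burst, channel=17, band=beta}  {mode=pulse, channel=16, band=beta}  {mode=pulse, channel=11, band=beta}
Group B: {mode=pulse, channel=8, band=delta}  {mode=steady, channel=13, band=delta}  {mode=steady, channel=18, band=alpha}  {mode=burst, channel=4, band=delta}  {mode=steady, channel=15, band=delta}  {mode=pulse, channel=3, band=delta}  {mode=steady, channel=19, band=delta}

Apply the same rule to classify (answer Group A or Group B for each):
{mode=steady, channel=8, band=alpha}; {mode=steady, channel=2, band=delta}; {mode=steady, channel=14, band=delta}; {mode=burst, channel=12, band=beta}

Group B, Group B, Group B, Group A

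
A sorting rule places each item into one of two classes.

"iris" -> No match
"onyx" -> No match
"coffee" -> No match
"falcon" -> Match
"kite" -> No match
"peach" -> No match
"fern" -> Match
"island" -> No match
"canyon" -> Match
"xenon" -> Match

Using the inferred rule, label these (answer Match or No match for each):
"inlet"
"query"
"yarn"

The pattern is that an item is 'Match' exactly when: ends with 'n'.
"inlet" → ends with 't' → No match. "query" → ends with 'y' → No match. "yarn" → ends with 'n' → Match.

No match, No match, Match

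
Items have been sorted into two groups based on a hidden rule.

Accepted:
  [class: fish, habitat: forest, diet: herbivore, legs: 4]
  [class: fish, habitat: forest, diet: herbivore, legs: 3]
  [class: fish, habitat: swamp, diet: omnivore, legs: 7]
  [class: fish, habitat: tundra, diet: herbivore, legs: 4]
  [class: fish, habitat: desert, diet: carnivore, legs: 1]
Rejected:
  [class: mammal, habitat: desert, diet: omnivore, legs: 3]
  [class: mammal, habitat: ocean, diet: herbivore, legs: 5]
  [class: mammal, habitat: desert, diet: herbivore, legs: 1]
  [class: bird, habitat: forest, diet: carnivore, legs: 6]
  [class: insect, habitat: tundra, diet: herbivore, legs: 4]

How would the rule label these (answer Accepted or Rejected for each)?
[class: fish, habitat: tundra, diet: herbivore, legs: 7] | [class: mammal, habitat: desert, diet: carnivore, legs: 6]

Accepted, Rejected

Rule: class is fish. This holds for each 'Accepted' example and fails for each 'Rejected' one.
[class: fish, habitat: tundra, diet: herbivore, legs: 7]: Accepted (class is fish).
[class: mammal, habitat: desert, diet: carnivore, legs: 6]: Rejected (class is mammal).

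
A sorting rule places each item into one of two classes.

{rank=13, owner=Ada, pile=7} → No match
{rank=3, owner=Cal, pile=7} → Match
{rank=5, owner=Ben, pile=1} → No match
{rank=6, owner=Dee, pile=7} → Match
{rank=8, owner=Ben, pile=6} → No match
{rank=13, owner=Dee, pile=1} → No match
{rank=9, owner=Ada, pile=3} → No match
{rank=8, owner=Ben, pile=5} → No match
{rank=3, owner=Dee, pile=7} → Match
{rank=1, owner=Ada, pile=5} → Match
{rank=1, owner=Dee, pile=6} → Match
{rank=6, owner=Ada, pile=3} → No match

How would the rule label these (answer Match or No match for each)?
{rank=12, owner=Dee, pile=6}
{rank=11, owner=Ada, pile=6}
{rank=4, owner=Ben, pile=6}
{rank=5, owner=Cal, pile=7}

No match, No match, Match, Match

The simplest hypothesis consistent with all the labels is: rank ≤ 6 AND pile ≥ 5.
{rank=12, owner=Dee, pile=6} → rank = 12, pile = 6 → No match.
{rank=11, owner=Ada, pile=6} → rank = 11, pile = 6 → No match.
{rank=4, owner=Ben, pile=6} → rank = 4, pile = 6 → Match.
{rank=5, owner=Cal, pile=7} → rank = 5, pile = 7 → Match.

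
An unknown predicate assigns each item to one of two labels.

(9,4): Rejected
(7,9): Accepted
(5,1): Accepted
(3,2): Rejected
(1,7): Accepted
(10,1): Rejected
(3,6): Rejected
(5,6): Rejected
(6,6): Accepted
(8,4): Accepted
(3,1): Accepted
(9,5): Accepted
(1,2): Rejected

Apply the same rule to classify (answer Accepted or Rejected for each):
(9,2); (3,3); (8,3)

Rejected, Accepted, Rejected

The pattern is that an item is 'Accepted' exactly when: sum is even.
Rejected: (9,2), since 9+2 = 11. Accepted: (3,3), since 3+3 = 6. Rejected: (8,3), since 8+3 = 11.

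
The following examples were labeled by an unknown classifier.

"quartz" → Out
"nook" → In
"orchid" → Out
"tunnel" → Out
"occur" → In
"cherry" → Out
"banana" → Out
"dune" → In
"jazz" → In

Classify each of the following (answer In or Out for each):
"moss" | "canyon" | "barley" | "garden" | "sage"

In, Out, Out, Out, In

The classifier is using: length ≤ 5.
"moss": length 4, checks out → In. "canyon": length 6, does not fit → Out. "barley": length 6, does not fit → Out. "garden": length 6, does not fit → Out. "sage": length 4, checks out → In.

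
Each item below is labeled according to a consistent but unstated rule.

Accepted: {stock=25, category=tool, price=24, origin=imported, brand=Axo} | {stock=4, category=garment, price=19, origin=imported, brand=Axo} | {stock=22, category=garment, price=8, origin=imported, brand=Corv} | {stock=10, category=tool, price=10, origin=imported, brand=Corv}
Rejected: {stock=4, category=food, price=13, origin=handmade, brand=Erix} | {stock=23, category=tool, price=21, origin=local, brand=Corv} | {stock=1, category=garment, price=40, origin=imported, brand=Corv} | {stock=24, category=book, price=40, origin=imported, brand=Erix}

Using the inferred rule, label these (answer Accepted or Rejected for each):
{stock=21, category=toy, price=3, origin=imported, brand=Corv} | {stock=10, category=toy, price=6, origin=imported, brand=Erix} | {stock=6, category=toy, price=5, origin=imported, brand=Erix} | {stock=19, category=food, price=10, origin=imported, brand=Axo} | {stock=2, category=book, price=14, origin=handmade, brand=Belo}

All 'Accepted' examples share one property — origin is imported AND price ≤ 24 — and every 'Rejected' example lacks it.

Accepted, Accepted, Accepted, Accepted, Rejected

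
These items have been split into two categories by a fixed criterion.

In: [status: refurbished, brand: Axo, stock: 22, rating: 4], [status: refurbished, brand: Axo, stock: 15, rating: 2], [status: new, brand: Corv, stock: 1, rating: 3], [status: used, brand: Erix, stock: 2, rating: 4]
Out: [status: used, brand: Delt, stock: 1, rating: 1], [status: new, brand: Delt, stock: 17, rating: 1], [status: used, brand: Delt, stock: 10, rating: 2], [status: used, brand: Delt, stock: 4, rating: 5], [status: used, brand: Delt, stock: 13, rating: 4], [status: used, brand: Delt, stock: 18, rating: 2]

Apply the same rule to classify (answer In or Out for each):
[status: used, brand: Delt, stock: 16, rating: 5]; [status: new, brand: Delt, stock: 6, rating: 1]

Out, Out

The distinguishing property — brand is not Delt — holds for all the 'In' cases and none of the 'Out' cases.
Out: [status: used, brand: Delt, stock: 16, rating: 5], since brand is Delt.
Out: [status: new, brand: Delt, stock: 6, rating: 1], since brand is Delt.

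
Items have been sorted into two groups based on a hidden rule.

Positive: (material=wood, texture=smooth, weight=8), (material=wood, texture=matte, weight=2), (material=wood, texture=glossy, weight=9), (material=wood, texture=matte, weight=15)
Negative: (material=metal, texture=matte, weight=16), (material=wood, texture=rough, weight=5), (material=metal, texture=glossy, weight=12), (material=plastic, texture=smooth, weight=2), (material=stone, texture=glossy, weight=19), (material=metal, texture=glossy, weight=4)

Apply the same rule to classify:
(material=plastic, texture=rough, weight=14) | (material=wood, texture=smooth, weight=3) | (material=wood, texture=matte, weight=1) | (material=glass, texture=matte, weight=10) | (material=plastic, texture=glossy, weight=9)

Negative, Positive, Positive, Negative, Negative

The common property of the 'Positive' items is: material is wood AND weight ≠ 5. No 'Negative' item has it.
(material=plastic, texture=rough, weight=14) → material is plastic, weight = 14 → Negative. (material=wood, texture=smooth, weight=3) → material is wood, weight = 3 → Positive. (material=wood, texture=matte, weight=1) → material is wood, weight = 1 → Positive. (material=glass, texture=matte, weight=10) → material is glass, weight = 10 → Negative. (material=plastic, texture=glossy, weight=9) → material is plastic, weight = 9 → Negative.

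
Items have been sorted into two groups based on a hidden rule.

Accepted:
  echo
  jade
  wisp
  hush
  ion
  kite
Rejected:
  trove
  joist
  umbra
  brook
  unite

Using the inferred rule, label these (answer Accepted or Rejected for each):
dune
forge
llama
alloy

Accepted, Rejected, Rejected, Rejected

Rule: length ≤ 4. This holds for each 'Accepted' example and fails for each 'Rejected' one.
dune: length 4, fits → Accepted.
forge: length 5, does not pass → Rejected.
llama: length 5, does not pass → Rejected.
alloy: length 5, does not pass → Rejected.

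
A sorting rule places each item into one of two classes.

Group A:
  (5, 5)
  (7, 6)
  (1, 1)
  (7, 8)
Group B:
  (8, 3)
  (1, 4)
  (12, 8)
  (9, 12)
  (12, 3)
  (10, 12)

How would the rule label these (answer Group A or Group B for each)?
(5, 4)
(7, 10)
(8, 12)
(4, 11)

All 'Group A' examples share one property — |first − second| ≤ 1 — and every 'Group B' example lacks it.
(5, 4): |5−4| = 1 — fits, so Group A.
(7, 10): |7−10| = 3 — does not fit, so Group B.
(8, 12): |8−12| = 4 — does not fit, so Group B.
(4, 11): |4−11| = 7 — does not fit, so Group B.

Group A, Group B, Group B, Group B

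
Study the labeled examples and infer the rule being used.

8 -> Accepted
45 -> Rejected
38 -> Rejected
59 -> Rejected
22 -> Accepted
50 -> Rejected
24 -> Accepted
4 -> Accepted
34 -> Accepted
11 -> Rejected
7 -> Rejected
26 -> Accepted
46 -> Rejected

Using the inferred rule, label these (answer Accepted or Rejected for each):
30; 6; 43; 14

All 'Accepted' examples share one property — even AND at most 34 — and every 'Rejected' example lacks it.
30: Accepted (30 is even, 30 ≤ 34).
6: Accepted (6 is even, 6 ≤ 34).
43: Rejected (43 is odd, 43 > 34).
14: Accepted (14 is even, 14 ≤ 34).

Accepted, Accepted, Rejected, Accepted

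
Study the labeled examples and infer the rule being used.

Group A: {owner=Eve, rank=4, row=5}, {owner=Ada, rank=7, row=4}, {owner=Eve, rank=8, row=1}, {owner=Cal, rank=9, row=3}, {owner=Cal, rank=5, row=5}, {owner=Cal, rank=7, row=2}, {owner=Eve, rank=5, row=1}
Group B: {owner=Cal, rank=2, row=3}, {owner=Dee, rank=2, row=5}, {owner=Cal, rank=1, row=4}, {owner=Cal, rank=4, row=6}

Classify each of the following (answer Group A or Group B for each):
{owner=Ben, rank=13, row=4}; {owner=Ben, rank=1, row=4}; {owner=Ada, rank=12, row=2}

Group A, Group B, Group A

A rule that fits every label: row ≤ 5 AND rank ≥ 4 — true of each 'Group A' example, false of each 'Group B' one.
Group A: {owner=Ben, rank=13, row=4}, since row = 4, rank = 13.
Group B: {owner=Ben, rank=1, row=4}, since row = 4, rank = 1.
Group A: {owner=Ada, rank=12, row=2}, since row = 2, rank = 12.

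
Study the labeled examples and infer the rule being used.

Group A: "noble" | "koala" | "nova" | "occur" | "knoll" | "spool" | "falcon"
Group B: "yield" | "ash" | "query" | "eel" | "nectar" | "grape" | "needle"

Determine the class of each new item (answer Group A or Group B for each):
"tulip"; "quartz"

A rule that fits every label: contains 'o' — true of each 'Group A' example, false of each 'Group B' one.

Group B, Group B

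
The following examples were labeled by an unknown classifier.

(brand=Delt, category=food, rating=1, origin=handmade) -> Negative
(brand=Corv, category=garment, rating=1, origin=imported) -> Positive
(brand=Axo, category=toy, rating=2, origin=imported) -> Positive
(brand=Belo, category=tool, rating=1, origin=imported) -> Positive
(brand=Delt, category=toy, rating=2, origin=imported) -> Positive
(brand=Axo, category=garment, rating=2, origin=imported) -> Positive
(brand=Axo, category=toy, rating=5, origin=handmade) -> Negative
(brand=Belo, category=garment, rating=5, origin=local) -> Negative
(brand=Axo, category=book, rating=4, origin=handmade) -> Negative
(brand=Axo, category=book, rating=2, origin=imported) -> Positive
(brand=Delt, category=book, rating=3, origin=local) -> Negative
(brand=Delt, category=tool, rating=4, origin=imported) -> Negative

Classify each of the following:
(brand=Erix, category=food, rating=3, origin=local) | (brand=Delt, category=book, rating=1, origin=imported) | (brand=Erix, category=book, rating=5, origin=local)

The common property of the 'Positive' items is: origin is imported AND rating ≤ 2. No 'Negative' item has it.
(brand=Erix, category=food, rating=3, origin=local): Negative (origin is local, rating = 3).
(brand=Delt, category=book, rating=1, origin=imported): Positive (origin is imported, rating = 1).
(brand=Erix, category=book, rating=5, origin=local): Negative (origin is local, rating = 5).

Negative, Positive, Negative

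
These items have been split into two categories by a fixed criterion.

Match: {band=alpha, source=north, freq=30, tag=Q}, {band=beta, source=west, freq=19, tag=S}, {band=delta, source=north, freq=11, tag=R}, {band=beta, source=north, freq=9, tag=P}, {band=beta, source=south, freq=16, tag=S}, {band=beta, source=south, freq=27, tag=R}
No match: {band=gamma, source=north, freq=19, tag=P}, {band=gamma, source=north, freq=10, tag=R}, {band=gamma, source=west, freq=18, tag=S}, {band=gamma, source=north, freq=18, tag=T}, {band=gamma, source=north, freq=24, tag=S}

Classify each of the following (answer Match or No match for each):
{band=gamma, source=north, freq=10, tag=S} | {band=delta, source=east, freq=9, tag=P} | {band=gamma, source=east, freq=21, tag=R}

No match, Match, No match

The pattern is that an item is 'Match' exactly when: band is not gamma.
{band=gamma, source=north, freq=10, tag=S}: band is gamma, does not satisfy this → No match. {band=delta, source=east, freq=9, tag=P}: band is delta, satisfies this → Match. {band=gamma, source=east, freq=21, tag=R}: band is gamma, does not satisfy this → No match.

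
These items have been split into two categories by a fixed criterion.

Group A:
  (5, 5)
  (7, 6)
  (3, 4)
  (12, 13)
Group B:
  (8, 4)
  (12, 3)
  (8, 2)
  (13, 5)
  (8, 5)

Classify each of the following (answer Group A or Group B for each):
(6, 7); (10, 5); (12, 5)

The distinguishing property — |first − second| ≤ 1 — holds for all the 'Group A' cases and none of the 'Group B' cases.
(6, 7): |6−7| = 1, meets the rule → Group A. (10, 5): |10−5| = 5, lacks this property → Group B. (12, 5): |12−5| = 7, lacks this property → Group B.

Group A, Group B, Group B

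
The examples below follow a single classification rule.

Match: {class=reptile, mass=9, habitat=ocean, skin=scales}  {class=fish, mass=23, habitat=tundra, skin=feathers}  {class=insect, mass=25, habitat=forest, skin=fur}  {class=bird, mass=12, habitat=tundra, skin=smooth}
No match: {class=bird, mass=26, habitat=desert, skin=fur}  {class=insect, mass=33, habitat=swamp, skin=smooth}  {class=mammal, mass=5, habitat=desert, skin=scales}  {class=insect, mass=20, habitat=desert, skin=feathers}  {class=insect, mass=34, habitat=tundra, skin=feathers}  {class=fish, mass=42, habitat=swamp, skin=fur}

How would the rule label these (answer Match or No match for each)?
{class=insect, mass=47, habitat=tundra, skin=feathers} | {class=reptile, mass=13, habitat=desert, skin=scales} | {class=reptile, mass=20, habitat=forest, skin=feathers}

No match, No match, Match

The distinguishing property — habitat is not desert AND mass ≤ 25 — holds for all the 'Match' cases and none of the 'No match' cases.
No match: {class=insect, mass=47, habitat=tundra, skin=feathers}, since habitat is tundra, mass = 47.
No match: {class=reptile, mass=13, habitat=desert, skin=scales}, since habitat is desert, mass = 13.
Match: {class=reptile, mass=20, habitat=forest, skin=feathers}, since habitat is forest, mass = 20.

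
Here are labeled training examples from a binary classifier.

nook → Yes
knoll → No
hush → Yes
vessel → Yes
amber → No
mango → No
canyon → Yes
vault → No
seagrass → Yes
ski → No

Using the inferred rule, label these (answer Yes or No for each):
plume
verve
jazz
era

No, No, Yes, No

The common property of the 'Yes' items is: even length. No 'No' item has it.
plume: length 5, doesn't match → No. verve: length 5, doesn't match → No. jazz: length 4, fits → Yes. era: length 3, doesn't match → No.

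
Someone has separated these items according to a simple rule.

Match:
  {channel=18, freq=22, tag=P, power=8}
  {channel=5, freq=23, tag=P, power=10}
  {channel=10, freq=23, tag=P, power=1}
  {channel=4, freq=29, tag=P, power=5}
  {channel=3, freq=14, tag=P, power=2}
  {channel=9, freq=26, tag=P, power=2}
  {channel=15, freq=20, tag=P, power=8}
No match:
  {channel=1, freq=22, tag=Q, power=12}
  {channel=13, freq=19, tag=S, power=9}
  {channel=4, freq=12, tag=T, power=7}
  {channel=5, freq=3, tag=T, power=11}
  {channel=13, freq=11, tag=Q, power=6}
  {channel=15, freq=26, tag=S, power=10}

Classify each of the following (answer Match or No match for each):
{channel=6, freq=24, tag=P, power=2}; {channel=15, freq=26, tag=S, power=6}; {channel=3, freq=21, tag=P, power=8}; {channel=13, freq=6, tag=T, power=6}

The rule appears to be: tag is P.
Match: {channel=6, freq=24, tag=P, power=2}, since tag is P. No match: {channel=15, freq=26, tag=S, power=6}, since tag is S. Match: {channel=3, freq=21, tag=P, power=8}, since tag is P. No match: {channel=13, freq=6, tag=T, power=6}, since tag is T.

Match, No match, Match, No match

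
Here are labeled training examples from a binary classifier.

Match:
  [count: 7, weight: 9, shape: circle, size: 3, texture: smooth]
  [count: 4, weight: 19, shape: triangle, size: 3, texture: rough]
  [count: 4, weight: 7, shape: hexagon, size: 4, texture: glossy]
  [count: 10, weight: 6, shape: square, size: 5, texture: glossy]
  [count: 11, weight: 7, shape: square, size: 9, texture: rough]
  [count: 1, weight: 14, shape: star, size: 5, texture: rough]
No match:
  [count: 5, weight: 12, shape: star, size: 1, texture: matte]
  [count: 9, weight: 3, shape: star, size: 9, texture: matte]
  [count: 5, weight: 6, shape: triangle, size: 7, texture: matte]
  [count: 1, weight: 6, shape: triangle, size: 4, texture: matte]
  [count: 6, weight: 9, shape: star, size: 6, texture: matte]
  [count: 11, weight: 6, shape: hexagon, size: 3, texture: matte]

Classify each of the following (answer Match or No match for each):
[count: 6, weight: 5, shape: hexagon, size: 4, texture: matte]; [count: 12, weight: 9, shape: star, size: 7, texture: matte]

All 'Match' examples share one property — texture is not matte — and every 'No match' example lacks it.
[count: 6, weight: 5, shape: hexagon, size: 4, texture: matte]: texture is matte — does not pass, so No match. [count: 12, weight: 9, shape: star, size: 7, texture: matte]: texture is matte — does not pass, so No match.

No match, No match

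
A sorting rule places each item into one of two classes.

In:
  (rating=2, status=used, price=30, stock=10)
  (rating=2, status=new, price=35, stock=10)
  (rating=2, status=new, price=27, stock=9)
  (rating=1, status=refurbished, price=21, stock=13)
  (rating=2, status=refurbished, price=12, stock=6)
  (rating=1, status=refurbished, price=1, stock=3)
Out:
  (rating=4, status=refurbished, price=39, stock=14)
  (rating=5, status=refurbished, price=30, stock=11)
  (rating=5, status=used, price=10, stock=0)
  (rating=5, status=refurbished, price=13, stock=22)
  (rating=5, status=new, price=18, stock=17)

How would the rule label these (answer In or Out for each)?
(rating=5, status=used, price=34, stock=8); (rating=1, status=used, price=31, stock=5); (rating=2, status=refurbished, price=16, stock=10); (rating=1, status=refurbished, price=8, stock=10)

Rule: rating ≤ 2. This holds for each 'In' example and fails for each 'Out' one.

Out, In, In, In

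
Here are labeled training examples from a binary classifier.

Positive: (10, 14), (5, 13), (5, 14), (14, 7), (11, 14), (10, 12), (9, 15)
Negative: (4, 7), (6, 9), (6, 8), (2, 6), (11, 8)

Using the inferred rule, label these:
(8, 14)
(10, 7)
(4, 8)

Positive, Negative, Negative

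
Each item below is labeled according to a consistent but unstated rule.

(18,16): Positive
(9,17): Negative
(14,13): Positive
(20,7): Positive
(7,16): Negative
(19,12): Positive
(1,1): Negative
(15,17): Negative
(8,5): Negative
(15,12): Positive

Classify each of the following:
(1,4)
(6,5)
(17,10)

Negative, Negative, Positive

One predicate separates the groups cleanly: first > second AND sum ≥ 23.
(1,4): 1 < 4, 1+4 = 5 — fails the rule, so Negative. (6,5): 6 > 5, 6+5 = 11 — fails the rule, so Negative. (17,10): 17 > 10, 17+10 = 27 — meets the rule, so Positive.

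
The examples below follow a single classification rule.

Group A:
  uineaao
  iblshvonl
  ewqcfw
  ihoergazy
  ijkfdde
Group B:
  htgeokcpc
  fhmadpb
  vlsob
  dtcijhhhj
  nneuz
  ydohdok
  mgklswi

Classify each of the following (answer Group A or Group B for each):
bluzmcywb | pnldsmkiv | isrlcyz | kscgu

Group B, Group B, Group A, Group B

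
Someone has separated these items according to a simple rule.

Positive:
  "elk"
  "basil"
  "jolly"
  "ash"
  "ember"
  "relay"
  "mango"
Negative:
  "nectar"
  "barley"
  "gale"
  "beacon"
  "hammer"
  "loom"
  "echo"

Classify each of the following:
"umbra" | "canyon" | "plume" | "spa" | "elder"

Positive, Negative, Positive, Positive, Positive

A rule that fits every label: odd length — true of each 'Positive' example, false of each 'Negative' one.
"umbra" — length 5, hence Positive. "canyon" — length 6, hence Negative. "plume" — length 5, hence Positive. "spa" — length 3, hence Positive. "elder" — length 5, hence Positive.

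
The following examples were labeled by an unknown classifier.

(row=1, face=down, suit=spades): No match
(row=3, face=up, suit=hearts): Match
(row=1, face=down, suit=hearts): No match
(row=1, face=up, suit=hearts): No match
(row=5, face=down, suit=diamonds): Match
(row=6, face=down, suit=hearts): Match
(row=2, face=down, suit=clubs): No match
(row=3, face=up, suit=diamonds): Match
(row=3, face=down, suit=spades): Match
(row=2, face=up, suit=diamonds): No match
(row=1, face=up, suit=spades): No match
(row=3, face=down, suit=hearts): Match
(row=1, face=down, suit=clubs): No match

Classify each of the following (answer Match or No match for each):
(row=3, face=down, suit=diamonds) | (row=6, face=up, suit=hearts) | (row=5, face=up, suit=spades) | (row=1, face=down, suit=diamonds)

One predicate separates the groups cleanly: row ≥ 3.

Match, Match, Match, No match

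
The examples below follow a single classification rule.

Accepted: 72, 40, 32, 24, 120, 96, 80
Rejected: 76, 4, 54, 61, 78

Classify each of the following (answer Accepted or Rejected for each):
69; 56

Rejected, Accepted

Looking at the examples, the only property every 'Accepted' case has and every 'Rejected' case lacks is: multiple of 8.
69 → 69 = 8·8 + 5 → Rejected. 56 → 56 = 8·7 → Accepted.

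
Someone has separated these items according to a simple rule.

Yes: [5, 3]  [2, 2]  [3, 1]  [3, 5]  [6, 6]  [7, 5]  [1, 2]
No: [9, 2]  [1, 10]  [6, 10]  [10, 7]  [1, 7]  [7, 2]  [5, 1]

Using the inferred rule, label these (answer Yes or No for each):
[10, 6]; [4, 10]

No, No

Every 'Yes' example satisfies: |first − second| ≤ 2. None of the 'No' examples do.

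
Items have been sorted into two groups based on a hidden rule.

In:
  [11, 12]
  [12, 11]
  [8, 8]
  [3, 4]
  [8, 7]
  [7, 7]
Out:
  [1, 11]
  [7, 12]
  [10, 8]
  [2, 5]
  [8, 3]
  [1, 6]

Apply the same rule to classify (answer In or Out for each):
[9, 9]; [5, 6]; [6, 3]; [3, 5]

In, In, Out, Out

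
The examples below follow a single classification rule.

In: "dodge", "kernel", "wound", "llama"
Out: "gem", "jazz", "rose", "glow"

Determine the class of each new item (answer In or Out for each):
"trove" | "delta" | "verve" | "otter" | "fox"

In, In, In, In, Out

One predicate separates the groups cleanly: length ≥ 5.
"trove": length 5 — has this property, so In. "delta": length 5 — has this property, so In. "verve": length 5 — has this property, so In. "otter": length 5 — has this property, so In. "fox": length 3 — fails the rule, so Out.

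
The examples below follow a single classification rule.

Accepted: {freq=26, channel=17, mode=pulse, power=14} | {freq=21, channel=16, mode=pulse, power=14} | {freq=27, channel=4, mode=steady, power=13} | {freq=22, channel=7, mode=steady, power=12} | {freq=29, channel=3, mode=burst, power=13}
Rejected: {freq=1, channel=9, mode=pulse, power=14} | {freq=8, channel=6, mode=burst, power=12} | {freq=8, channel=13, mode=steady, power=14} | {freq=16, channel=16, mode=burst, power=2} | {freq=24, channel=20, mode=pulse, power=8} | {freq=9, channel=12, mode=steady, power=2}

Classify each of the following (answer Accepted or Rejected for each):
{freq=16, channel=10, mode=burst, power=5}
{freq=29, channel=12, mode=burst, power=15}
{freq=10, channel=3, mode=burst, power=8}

Rejected, Accepted, Rejected

The distinguishing property — freq ≥ 9 AND power ≥ 12 — holds for all the 'Accepted' cases and none of the 'Rejected' cases.
{freq=16, channel=10, mode=burst, power=5}: Rejected (freq = 16, power = 5). {freq=29, channel=12, mode=burst, power=15}: Accepted (freq = 29, power = 15). {freq=10, channel=3, mode=burst, power=8}: Rejected (freq = 10, power = 8).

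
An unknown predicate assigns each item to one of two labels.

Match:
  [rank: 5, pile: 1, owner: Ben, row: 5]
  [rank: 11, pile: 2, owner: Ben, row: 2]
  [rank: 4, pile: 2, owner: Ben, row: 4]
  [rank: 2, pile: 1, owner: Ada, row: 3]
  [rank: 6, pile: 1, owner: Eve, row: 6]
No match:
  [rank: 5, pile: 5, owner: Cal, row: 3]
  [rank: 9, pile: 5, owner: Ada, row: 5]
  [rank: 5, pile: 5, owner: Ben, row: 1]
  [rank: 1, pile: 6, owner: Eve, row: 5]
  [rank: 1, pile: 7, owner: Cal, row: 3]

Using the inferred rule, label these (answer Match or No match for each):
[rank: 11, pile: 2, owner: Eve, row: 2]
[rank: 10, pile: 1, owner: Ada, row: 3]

Match, Match

The rule appears to be: pile ≤ 2.
[rank: 11, pile: 2, owner: Eve, row: 2] → pile = 2 → Match.
[rank: 10, pile: 1, owner: Ada, row: 3] → pile = 1 → Match.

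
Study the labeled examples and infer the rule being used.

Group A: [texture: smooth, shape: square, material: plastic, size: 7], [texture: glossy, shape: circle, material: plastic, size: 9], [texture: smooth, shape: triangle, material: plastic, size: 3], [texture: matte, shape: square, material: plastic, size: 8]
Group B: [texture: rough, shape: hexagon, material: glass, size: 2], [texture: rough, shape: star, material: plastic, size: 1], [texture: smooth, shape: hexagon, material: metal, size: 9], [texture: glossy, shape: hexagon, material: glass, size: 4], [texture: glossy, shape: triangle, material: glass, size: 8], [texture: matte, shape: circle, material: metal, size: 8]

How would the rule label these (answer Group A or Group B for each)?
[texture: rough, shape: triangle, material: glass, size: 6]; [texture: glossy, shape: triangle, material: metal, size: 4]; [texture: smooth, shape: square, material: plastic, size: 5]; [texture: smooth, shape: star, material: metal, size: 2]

Group B, Group B, Group A, Group B

The distinguishing property — material is plastic AND size ≥ 2 — holds for all the 'Group A' cases and none of the 'Group B' cases.
[texture: rough, shape: triangle, material: glass, size: 6] → material is glass, size = 6 → Group B. [texture: glossy, shape: triangle, material: metal, size: 4] → material is metal, size = 4 → Group B. [texture: smooth, shape: square, material: plastic, size: 5] → material is plastic, size = 5 → Group A. [texture: smooth, shape: star, material: metal, size: 2] → material is metal, size = 2 → Group B.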